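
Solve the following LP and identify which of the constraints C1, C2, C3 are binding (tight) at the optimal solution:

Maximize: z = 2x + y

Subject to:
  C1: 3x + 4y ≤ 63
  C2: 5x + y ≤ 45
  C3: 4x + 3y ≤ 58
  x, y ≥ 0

At x = 7, y = 10, compute slack b - a·x for each constraint:
  C1: 63 − 61 = 2  (slack)
  C2: 45 − 45 = 0  (binding)
  C3: 58 − 58 = 0  (binding)

Optimal: x = 7, y = 10
Binding: C2, C3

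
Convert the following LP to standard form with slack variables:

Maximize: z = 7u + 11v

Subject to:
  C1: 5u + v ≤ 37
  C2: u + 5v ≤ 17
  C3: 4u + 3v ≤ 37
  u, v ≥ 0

max z = 7u + 11v

s.t.
  5u + v + s1 = 37
  u + 5v + s2 = 17
  4u + 3v + s3 = 37
  u, v, s1, s2, s3 ≥ 0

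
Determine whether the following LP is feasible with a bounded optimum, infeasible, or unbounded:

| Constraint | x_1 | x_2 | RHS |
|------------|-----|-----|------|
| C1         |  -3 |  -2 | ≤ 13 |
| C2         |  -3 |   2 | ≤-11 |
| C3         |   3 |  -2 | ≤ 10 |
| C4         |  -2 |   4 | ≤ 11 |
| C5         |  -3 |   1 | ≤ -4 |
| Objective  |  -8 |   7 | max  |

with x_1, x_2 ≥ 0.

Infeasible (no feasible solution exists)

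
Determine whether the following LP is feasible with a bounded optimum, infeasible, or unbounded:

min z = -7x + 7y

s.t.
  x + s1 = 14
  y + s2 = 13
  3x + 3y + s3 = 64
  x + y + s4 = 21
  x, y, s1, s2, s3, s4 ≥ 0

Feasible with a bounded optimal solution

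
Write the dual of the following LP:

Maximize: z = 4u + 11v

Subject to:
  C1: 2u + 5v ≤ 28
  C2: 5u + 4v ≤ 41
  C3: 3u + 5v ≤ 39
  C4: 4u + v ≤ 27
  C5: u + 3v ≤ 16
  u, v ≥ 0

Primal max cᵀx s.t. Ax ≤ b, x ≥ 0  →  Dual min bᵀy s.t. Aᵀy ≥ c, y ≥ 0.

Minimize: z = 28y1 + 41y2 + 39y3 + 27y4 + 16y5

Subject to:
  2y1 + 5y2 + 3y3 + 4y4 + y5 ≥ 4
  5y1 + 4y2 + 5y3 + y4 + 3y5 ≥ 11
  y1, y2, y3, y4, y5 ≥ 0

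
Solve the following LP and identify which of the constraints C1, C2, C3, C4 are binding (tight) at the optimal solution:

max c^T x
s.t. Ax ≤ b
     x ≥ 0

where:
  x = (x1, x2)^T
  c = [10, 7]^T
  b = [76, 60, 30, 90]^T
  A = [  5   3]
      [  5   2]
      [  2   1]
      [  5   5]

At x1 = 8, x2 = 10, compute slack b - a·x for each constraint:
  C1: 76 − 70 = 6  (slack)
  C2: 60 − 60 = 0  (binding)
  C3: 30 − 26 = 4  (slack)
  C4: 90 − 90 = 0  (binding)

Optimal: x1 = 8, x2 = 10
Binding: C2, C4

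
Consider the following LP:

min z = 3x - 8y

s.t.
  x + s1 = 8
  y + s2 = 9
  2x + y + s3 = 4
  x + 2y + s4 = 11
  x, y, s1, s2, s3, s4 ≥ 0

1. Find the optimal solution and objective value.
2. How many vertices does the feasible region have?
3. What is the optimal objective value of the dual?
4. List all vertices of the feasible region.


1. x = 0, y = 4, z = -32
2. 3
3. -32
4. (0, 0), (2, 0), (0, 4)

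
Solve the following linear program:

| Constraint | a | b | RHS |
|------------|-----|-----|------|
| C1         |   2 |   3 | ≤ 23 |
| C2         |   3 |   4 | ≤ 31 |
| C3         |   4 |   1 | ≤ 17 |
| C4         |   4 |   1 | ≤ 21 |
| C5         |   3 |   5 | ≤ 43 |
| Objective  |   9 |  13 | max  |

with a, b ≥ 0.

Evaluate the objective at each vertex of the feasible region:
  z(0, 0) = 0
  z(4.25, 0) = 38.25
  z(2.846, 5.615) = 98.62
  z(1, 7) = 100  ←
  z(0, 7.667) = 99.67
The maximum is at a = 1, b = 7.

a = 1, b = 7, z = 100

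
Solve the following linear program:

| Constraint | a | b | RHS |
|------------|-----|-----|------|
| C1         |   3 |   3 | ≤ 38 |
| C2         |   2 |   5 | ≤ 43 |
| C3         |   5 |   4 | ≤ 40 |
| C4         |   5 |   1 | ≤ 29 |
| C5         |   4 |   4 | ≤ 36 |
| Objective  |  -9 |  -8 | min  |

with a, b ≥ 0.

Evaluate the objective at each vertex of the feasible region:
  z(0, 0) = 0
  z(5.8, 0) = -52.2
  z(5.067, 3.667) = -74.93
  z(4, 5) = -76  ←
  z(0.6667, 8.333) = -72.67
  z(0, 8.6) = -68.8
The minimum is at a = 4, b = 5.

a = 4, b = 5, z = -76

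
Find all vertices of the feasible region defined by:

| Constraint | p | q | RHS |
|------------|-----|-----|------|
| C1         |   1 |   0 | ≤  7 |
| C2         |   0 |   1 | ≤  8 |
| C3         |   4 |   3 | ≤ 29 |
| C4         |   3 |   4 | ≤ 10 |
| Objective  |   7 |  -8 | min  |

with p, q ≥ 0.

(0, 0), (3.333, 0), (0, 2.5)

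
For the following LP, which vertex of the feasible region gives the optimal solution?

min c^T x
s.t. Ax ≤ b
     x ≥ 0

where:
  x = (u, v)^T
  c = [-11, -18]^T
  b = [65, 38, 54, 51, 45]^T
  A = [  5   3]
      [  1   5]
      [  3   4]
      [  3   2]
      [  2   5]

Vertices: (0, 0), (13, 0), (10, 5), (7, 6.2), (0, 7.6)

Evaluate the objective at each vertex of the feasible region:
  z(0, 0) = 0
  z(13, 0) = -143
  z(10, 5) = -200  ←
  z(7, 6.2) = -188.6
  z(0, 7.6) = -136.8
The minimum is at u = 10, v = 5.

(10, 5)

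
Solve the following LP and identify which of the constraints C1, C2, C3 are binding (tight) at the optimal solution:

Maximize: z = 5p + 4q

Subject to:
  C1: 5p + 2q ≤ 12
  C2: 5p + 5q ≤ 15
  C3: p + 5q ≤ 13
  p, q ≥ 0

At p = 2, q = 1, compute slack b - a·x for each constraint:
  C1: 12 − 12 = 0  (binding)
  C2: 15 − 15 = 0  (binding)
  C3: 13 − 7 = 6  (slack)

Optimal: p = 2, q = 1
Binding: C1, C2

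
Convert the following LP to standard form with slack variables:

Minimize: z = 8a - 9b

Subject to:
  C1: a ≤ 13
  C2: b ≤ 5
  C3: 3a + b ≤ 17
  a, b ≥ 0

min z = 8a - 9b

s.t.
  a + s1 = 13
  b + s2 = 5
  3a + b + s3 = 17
  a, b, s1, s2, s3 ≥ 0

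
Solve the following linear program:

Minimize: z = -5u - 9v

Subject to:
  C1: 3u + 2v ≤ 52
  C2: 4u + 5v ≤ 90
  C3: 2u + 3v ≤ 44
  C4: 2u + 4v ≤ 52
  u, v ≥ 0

Evaluate the objective at each vertex of the feasible region:
  z(0, 0) = 0
  z(17.33, 0) = -86.67
  z(13.6, 5.6) = -118.4
  z(10, 8) = -122  ←
  z(0, 13) = -117
The minimum is at u = 10, v = 8.

u = 10, v = 8, z = -122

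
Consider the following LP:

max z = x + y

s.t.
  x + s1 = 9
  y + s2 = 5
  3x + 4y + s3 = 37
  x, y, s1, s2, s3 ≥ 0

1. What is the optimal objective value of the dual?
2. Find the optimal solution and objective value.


1. 11.5
2. x = 9, y = 2.5, z = 11.5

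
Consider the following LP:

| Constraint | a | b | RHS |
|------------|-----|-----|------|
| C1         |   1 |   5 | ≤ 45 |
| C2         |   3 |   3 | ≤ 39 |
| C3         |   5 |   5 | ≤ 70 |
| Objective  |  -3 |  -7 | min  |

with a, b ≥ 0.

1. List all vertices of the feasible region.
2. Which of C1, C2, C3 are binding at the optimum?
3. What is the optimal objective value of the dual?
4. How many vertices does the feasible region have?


1. (0, 0), (13, 0), (5, 8), (0, 9)
2. C1, C2
3. -71
4. 4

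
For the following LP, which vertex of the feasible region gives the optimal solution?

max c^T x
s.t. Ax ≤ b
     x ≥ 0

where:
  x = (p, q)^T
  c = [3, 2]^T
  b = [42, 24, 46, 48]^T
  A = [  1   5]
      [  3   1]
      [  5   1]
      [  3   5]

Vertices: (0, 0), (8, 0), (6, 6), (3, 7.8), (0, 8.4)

Evaluate the objective at each vertex of the feasible region:
  z(0, 0) = 0
  z(8, 0) = 24
  z(6, 6) = 30  ←
  z(3, 7.8) = 24.6
  z(0, 8.4) = 16.8
The maximum is at p = 6, q = 6.

(6, 6)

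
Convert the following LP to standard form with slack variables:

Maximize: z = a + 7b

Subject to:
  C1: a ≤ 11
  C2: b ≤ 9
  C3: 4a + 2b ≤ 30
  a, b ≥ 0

max z = a + 7b

s.t.
  a + s1 = 11
  b + s2 = 9
  4a + 2b + s3 = 30
  a, b, s1, s2, s3 ≥ 0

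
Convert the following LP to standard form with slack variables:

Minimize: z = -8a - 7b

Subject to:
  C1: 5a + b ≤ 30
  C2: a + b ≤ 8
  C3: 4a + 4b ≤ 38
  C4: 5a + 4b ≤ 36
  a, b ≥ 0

min z = -8a - 7b

s.t.
  5a + b + s1 = 30
  a + b + s2 = 8
  4a + 4b + s3 = 38
  5a + 4b + s4 = 36
  a, b, s1, s2, s3, s4 ≥ 0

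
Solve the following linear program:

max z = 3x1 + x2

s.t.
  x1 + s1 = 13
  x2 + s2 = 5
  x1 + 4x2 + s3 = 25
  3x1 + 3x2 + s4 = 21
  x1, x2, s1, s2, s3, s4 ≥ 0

Evaluate the objective at each vertex of the feasible region:
  z(0, 0) = 0
  z(7, 0) = 21  ←
  z(2, 5) = 11
  z(0, 5) = 5
The maximum is at x1 = 7, x2 = 0.

x1 = 7, x2 = 0, z = 21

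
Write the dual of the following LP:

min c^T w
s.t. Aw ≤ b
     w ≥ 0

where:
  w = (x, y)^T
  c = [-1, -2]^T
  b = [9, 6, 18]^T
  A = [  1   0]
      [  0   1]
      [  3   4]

Primal min cᵀx s.t. Ax ≤ b, x ≥ 0  →  Dual max −bᵀy s.t. Aᵀy ≥ −c, y ≥ 0.

Maximize: z = -9y1 - 6y2 - 18y3

Subject to:
  y1 + 3y3 ≥ 1
  y2 + 4y3 ≥ 2
  y1, y2, y3 ≥ 0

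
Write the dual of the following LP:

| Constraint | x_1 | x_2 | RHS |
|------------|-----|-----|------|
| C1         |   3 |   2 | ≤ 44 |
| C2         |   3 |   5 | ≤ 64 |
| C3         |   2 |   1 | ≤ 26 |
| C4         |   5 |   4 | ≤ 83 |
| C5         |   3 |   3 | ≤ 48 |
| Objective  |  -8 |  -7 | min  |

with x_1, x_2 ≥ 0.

Primal min cᵀx s.t. Ax ≤ b, x ≥ 0  →  Dual max −bᵀy s.t. Aᵀy ≥ −c, y ≥ 0.

Maximize: z = -44y1 - 64y2 - 26y3 - 83y4 - 48y5

Subject to:
  3y1 + 3y2 + 2y3 + 5y4 + 3y5 ≥ 8
  2y1 + 5y2 + y3 + 4y4 + 3y5 ≥ 7
  y1, y2, y3, y4, y5 ≥ 0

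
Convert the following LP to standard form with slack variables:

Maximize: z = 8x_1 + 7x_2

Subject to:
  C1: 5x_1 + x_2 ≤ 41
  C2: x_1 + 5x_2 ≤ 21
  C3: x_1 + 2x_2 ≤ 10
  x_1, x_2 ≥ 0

max z = 8x_1 + 7x_2

s.t.
  5x_1 + x_2 + s1 = 41
  x_1 + 5x_2 + s2 = 21
  x_1 + 2x_2 + s3 = 10
  x_1, x_2, s1, s2, s3 ≥ 0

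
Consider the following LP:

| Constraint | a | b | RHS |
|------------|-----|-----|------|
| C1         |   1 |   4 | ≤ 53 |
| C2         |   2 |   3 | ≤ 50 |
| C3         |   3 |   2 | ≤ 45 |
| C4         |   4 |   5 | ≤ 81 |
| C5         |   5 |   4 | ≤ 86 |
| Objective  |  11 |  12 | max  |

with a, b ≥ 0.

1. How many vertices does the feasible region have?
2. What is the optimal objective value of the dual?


1. 5
2. 207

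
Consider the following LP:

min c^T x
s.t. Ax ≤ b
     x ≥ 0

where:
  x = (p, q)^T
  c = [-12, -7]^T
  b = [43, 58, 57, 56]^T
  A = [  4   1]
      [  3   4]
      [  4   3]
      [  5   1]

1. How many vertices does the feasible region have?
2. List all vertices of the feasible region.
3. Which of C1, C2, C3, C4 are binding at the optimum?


1. 5
2. (0, 0), (10.75, 0), (9, 7), (7.714, 8.714), (0, 14.5)
3. C1, C3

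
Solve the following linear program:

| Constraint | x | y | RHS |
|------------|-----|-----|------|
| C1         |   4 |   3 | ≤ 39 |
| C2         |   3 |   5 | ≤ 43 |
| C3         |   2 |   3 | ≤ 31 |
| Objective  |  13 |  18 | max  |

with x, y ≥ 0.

Evaluate the objective at each vertex of the feasible region:
  z(0, 0) = 0
  z(9.75, 0) = 126.8
  z(6, 5) = 168  ←
  z(0, 8.6) = 154.8
The maximum is at x = 6, y = 5.

x = 6, y = 5, z = 168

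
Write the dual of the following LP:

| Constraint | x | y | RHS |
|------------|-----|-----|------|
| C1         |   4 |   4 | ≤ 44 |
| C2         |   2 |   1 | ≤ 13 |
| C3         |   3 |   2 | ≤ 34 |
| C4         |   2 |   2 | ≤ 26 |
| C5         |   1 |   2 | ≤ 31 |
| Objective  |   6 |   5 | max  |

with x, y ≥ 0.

Primal max cᵀx s.t. Ax ≤ b, x ≥ 0  →  Dual min bᵀy s.t. Aᵀy ≥ c, y ≥ 0.

Minimize: z = 44y1 + 13y2 + 34y3 + 26y4 + 31y5

Subject to:
  4y1 + 2y2 + 3y3 + 2y4 + y5 ≥ 6
  4y1 + y2 + 2y3 + 2y4 + 2y5 ≥ 5
  y1, y2, y3, y4, y5 ≥ 0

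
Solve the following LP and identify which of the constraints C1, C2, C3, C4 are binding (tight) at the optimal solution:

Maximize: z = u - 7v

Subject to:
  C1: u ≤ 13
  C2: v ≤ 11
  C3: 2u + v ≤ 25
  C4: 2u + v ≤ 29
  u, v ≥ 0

At u = 12.5, v = 0, compute slack b - a·x for each constraint:
  C1: 13 − 12.5 = 0.5  (slack)
  C2: 11 − 0 = 11  (slack)
  C3: 25 − 25 = 0  (binding)
  C4: 29 − 25 = 4  (slack)

Optimal: u = 12.5, v = 0
Binding: C3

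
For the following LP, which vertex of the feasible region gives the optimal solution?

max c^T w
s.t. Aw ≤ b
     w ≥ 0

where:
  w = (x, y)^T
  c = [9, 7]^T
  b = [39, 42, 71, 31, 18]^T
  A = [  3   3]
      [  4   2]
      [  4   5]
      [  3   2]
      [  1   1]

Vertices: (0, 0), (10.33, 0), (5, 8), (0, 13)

Evaluate the objective at each vertex of the feasible region:
  z(0, 0) = 0
  z(10.33, 0) = 93
  z(5, 8) = 101  ←
  z(0, 13) = 91
The maximum is at x = 5, y = 8.

(5, 8)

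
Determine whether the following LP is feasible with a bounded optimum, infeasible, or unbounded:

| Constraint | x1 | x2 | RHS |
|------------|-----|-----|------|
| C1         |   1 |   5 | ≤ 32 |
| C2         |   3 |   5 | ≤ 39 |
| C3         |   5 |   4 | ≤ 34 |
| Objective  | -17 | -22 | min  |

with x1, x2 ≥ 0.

Feasible with a bounded optimal solution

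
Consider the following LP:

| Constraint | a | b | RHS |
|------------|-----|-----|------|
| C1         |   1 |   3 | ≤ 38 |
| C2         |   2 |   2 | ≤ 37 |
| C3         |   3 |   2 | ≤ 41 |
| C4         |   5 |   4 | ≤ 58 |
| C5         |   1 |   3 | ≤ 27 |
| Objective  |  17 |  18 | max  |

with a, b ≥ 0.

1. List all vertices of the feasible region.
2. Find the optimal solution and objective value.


1. (0, 0), (11.6, 0), (6, 7), (0, 9)
2. a = 6, b = 7, z = 228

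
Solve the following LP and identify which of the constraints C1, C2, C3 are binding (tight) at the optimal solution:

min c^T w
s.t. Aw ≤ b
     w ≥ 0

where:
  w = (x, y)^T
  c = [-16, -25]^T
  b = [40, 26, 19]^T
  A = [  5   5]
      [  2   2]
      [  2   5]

At x = 7, y = 1, compute slack b - a·x for each constraint:
  C1: 40 − 40 = 0  (binding)
  C2: 26 − 16 = 10  (slack)
  C3: 19 − 19 = 0  (binding)

Optimal: x = 7, y = 1
Binding: C1, C3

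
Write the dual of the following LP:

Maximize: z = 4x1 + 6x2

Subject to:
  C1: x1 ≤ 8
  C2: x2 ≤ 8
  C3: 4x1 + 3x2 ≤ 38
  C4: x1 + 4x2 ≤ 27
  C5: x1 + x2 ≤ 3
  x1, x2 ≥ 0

Primal max cᵀx s.t. Ax ≤ b, x ≥ 0  →  Dual min bᵀy s.t. Aᵀy ≥ c, y ≥ 0.

Minimize: z = 8y1 + 8y2 + 38y3 + 27y4 + 3y5

Subject to:
  y1 + 4y3 + y4 + y5 ≥ 4
  y2 + 3y3 + 4y4 + y5 ≥ 6
  y1, y2, y3, y4, y5 ≥ 0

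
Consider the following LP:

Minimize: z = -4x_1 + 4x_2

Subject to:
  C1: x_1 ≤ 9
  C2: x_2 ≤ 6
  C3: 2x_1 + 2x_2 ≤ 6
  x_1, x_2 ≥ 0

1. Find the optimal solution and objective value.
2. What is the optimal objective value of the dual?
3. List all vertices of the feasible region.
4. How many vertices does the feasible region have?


1. x_1 = 3, x_2 = 0, z = -12
2. -12
3. (0, 0), (3, 0), (0, 3)
4. 3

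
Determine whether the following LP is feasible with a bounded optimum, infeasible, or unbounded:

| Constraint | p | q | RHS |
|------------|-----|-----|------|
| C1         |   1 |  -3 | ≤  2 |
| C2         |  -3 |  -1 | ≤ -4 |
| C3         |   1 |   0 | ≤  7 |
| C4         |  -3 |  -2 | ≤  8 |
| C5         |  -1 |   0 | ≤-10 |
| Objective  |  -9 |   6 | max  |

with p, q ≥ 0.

Infeasible (no feasible solution exists)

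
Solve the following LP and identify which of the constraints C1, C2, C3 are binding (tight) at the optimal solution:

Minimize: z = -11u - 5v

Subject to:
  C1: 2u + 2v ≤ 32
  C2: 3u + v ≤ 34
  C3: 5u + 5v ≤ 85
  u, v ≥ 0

At u = 9, v = 7, compute slack b - a·x for each constraint:
  C1: 32 − 32 = 0  (binding)
  C2: 34 − 34 = 0  (binding)
  C3: 85 − 80 = 5  (slack)

Optimal: u = 9, v = 7
Binding: C1, C2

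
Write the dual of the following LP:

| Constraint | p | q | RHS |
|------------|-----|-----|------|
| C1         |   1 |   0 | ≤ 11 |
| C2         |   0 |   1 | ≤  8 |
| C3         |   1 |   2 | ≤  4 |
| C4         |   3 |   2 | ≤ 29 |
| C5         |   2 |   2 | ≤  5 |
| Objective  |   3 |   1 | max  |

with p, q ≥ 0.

Primal max cᵀx s.t. Ax ≤ b, x ≥ 0  →  Dual min bᵀy s.t. Aᵀy ≥ c, y ≥ 0.

Minimize: z = 11y1 + 8y2 + 4y3 + 29y4 + 5y5

Subject to:
  y1 + y3 + 3y4 + 2y5 ≥ 3
  y2 + 2y3 + 2y4 + 2y5 ≥ 1
  y1, y2, y3, y4, y5 ≥ 0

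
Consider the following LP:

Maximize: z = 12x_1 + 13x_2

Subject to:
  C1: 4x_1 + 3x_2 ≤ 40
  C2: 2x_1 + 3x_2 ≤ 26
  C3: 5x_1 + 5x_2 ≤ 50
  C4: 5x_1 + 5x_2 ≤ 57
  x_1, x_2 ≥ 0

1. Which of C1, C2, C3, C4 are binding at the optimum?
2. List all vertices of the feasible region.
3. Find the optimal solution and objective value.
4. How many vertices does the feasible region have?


1. C2, C3
2. (0, 0), (10, 0), (4, 6), (0, 8.667)
3. x_1 = 4, x_2 = 6, z = 126
4. 4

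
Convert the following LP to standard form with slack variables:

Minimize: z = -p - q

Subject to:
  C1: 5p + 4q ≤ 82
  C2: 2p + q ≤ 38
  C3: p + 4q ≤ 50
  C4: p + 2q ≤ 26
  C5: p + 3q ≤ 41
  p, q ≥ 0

min z = -p - q

s.t.
  5p + 4q + s1 = 82
  2p + q + s2 = 38
  p + 4q + s3 = 50
  p + 2q + s4 = 26
  p + 3q + s5 = 41
  p, q, s1, s2, s3, s4, s5 ≥ 0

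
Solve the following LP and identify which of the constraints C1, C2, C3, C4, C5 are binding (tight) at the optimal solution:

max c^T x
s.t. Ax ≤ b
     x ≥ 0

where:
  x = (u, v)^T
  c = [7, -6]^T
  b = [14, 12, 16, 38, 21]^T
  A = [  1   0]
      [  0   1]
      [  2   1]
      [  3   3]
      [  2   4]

At u = 8, v = 0, compute slack b - a·x for each constraint:
  C1: 14 − 8 = 6  (slack)
  C2: 12 − 0 = 12  (slack)
  C3: 16 − 16 = 0  (binding)
  C4: 38 − 24 = 14  (slack)
  C5: 21 − 16 = 5  (slack)

Optimal: u = 8, v = 0
Binding: C3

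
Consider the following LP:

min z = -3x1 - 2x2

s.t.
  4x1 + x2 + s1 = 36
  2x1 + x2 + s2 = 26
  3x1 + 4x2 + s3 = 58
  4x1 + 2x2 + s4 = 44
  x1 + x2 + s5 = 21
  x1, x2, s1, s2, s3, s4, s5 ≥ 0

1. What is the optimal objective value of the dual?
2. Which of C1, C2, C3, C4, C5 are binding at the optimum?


1. -38
2. C3, C4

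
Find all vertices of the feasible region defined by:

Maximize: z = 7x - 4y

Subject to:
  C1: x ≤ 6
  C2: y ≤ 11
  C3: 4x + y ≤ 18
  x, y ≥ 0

(0, 0), (4.5, 0), (1.75, 11), (0, 11)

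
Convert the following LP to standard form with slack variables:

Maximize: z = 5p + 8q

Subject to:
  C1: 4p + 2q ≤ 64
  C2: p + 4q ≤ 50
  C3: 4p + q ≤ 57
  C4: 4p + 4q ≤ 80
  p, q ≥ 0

max z = 5p + 8q

s.t.
  4p + 2q + s1 = 64
  p + 4q + s2 = 50
  4p + q + s3 = 57
  4p + 4q + s4 = 80
  p, q, s1, s2, s3, s4 ≥ 0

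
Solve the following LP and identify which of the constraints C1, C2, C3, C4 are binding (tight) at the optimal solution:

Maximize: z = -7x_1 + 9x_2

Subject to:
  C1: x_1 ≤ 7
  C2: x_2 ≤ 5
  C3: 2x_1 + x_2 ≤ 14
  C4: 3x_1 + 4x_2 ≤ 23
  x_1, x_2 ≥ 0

At x_1 = 0, x_2 = 5, compute slack b - a·x for each constraint:
  C1: 7 − 0 = 7  (slack)
  C2: 5 − 5 = 0  (binding)
  C3: 14 − 5 = 9  (slack)
  C4: 23 − 20 = 3  (slack)

Optimal: x_1 = 0, x_2 = 5
Binding: C2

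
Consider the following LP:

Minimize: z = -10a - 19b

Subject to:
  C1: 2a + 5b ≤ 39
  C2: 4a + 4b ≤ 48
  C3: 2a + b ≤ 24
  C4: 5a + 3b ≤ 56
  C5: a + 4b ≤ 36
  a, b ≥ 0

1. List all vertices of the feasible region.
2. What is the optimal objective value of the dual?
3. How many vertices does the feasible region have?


1. (0, 0), (11.2, 0), (10, 2), (7, 5), (0, 7.8)
2. -165
3. 5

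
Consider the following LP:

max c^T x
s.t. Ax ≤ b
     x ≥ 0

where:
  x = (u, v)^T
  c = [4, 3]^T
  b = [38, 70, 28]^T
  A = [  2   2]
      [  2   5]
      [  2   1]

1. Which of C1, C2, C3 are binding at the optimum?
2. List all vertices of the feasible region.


1. C1, C3
2. (0, 0), (14, 0), (9, 10), (8.333, 10.67), (0, 14)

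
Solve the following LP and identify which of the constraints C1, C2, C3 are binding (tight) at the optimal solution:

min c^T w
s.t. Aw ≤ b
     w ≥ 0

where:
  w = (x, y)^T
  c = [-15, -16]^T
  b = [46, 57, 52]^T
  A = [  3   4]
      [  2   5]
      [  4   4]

At x = 6, y = 7, compute slack b - a·x for each constraint:
  C1: 46 − 46 = 0  (binding)
  C2: 57 − 47 = 10  (slack)
  C3: 52 − 52 = 0  (binding)

Optimal: x = 6, y = 7
Binding: C1, C3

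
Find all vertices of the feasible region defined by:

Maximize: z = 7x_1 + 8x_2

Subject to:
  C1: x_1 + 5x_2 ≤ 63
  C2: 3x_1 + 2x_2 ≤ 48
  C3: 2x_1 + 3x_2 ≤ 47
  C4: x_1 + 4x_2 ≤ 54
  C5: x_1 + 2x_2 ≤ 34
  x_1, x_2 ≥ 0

(0, 0), (16, 0), (10, 9), (6.571, 11.29), (0, 12.6)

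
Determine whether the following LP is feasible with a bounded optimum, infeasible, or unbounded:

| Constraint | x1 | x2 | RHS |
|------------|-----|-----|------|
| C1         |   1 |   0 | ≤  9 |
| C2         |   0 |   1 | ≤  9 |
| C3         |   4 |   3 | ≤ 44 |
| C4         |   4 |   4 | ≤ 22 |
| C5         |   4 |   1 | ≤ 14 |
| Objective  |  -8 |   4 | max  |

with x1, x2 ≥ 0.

Feasible with a bounded optimal solution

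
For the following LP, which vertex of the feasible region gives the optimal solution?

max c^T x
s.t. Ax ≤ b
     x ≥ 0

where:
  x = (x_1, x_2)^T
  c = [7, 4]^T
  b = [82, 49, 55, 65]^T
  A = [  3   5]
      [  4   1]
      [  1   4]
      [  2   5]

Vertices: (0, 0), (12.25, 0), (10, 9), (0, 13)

Evaluate the objective at each vertex of the feasible region:
  z(0, 0) = 0
  z(12.25, 0) = 85.75
  z(10, 9) = 106  ←
  z(0, 13) = 52
The maximum is at x_1 = 10, x_2 = 9.

(10, 9)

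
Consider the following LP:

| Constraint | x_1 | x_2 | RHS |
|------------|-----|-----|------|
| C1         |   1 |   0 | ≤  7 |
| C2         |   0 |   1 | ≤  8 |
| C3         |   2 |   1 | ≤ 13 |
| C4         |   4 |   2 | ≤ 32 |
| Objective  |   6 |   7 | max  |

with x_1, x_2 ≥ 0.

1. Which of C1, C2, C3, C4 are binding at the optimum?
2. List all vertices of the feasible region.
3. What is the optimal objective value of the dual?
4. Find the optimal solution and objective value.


1. C2, C3
2. (0, 0), (6.5, 0), (2.5, 8), (0, 8)
3. 71
4. x_1 = 2.5, x_2 = 8, z = 71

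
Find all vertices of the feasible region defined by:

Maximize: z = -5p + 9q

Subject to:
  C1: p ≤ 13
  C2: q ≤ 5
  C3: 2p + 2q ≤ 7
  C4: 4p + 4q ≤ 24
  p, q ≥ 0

(0, 0), (3.5, 0), (0, 3.5)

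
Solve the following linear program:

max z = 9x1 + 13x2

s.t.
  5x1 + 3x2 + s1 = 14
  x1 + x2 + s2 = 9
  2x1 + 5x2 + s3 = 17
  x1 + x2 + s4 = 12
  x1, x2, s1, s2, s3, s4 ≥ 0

Evaluate the objective at each vertex of the feasible region:
  z(0, 0) = 0
  z(2.8, 0) = 25.2
  z(1, 3) = 48  ←
  z(0, 3.4) = 44.2
The maximum is at x1 = 1, x2 = 3.

x1 = 1, x2 = 3, z = 48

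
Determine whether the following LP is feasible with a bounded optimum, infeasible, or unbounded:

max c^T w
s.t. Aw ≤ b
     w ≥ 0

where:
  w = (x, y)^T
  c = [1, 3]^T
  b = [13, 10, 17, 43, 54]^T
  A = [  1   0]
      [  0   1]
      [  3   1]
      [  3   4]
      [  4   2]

Feasible with a bounded optimal solution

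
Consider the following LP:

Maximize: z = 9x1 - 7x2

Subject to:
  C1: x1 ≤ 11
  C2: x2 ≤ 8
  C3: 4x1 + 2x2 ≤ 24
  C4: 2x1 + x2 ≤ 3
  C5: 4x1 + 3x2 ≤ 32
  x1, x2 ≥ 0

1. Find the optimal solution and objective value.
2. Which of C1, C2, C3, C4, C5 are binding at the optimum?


1. x1 = 1.5, x2 = 0, z = 13.5
2. C4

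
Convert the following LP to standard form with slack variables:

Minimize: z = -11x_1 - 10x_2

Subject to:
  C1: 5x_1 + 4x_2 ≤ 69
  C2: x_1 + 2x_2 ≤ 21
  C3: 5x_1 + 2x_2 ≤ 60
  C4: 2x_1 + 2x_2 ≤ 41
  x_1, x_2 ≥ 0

min z = -11x_1 - 10x_2

s.t.
  5x_1 + 4x_2 + s1 = 69
  x_1 + 2x_2 + s2 = 21
  5x_1 + 2x_2 + s3 = 60
  2x_1 + 2x_2 + s4 = 41
  x_1, x_2, s1, s2, s3, s4 ≥ 0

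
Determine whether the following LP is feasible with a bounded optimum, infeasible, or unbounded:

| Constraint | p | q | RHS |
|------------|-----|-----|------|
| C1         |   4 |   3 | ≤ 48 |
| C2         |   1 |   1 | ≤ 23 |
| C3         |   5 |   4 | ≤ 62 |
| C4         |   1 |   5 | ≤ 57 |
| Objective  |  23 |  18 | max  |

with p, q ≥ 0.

Feasible with a bounded optimal solution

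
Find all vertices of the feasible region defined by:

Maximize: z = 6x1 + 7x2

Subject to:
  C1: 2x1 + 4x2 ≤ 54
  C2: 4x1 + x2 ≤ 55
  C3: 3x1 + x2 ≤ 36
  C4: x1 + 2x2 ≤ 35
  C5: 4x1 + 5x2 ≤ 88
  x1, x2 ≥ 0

(0, 0), (12, 0), (9, 9), (0, 13.5)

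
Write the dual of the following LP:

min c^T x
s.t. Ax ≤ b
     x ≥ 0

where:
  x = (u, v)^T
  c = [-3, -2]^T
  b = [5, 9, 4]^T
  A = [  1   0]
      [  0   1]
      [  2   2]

Primal min cᵀx s.t. Ax ≤ b, x ≥ 0  →  Dual max −bᵀy s.t. Aᵀy ≥ −c, y ≥ 0.

Maximize: z = -5y1 - 9y2 - 4y3

Subject to:
  y1 + 2y3 ≥ 3
  y2 + 2y3 ≥ 2
  y1, y2, y3 ≥ 0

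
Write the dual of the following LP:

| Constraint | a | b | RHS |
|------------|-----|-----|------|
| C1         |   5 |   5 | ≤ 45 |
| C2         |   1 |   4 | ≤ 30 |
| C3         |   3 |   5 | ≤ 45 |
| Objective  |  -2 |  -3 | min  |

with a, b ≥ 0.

Primal min cᵀx s.t. Ax ≤ b, x ≥ 0  →  Dual max −bᵀy s.t. Aᵀy ≥ −c, y ≥ 0.

Maximize: z = -45y1 - 30y2 - 45y3

Subject to:
  5y1 + y2 + 3y3 ≥ 2
  5y1 + 4y2 + 5y3 ≥ 3
  y1, y2, y3 ≥ 0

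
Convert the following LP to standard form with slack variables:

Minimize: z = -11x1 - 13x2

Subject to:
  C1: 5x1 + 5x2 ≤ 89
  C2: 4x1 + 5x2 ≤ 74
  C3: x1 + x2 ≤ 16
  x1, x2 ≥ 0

min z = -11x1 - 13x2

s.t.
  5x1 + 5x2 + s1 = 89
  4x1 + 5x2 + s2 = 74
  x1 + x2 + s3 = 16
  x1, x2, s1, s2, s3 ≥ 0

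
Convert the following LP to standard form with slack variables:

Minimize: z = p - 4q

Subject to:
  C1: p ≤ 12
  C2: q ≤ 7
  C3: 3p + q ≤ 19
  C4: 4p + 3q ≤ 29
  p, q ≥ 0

min z = p - 4q

s.t.
  p + s1 = 12
  q + s2 = 7
  3p + q + s3 = 19
  4p + 3q + s4 = 29
  p, q, s1, s2, s3, s4 ≥ 0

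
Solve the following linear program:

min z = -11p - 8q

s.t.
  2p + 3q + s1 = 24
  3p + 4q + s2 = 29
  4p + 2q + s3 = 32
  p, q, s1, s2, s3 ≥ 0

Evaluate the objective at each vertex of the feasible region:
  z(0, 0) = 0
  z(8, 0) = -88
  z(7, 2) = -93  ←
  z(0, 7.25) = -58
The minimum is at p = 7, q = 2.

p = 7, q = 2, z = -93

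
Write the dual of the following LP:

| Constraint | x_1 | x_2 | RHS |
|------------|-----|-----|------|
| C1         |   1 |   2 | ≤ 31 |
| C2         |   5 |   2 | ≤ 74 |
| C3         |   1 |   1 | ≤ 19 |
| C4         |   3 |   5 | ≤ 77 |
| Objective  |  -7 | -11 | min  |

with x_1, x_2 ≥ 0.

Primal min cᵀx s.t. Ax ≤ b, x ≥ 0  →  Dual max −bᵀy s.t. Aᵀy ≥ −c, y ≥ 0.

Maximize: z = -31y1 - 74y2 - 19y3 - 77y4

Subject to:
  y1 + 5y2 + y3 + 3y4 ≥ 7
  2y1 + 2y2 + y3 + 5y4 ≥ 11
  y1, y2, y3, y4 ≥ 0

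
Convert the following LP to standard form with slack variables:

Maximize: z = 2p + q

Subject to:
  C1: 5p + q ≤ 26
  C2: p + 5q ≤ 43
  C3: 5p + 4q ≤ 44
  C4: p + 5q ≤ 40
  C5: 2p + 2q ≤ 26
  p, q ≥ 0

max z = 2p + q

s.t.
  5p + q + s1 = 26
  p + 5q + s2 = 43
  5p + 4q + s3 = 44
  p + 5q + s4 = 40
  2p + 2q + s5 = 26
  p, q, s1, s2, s3, s4, s5 ≥ 0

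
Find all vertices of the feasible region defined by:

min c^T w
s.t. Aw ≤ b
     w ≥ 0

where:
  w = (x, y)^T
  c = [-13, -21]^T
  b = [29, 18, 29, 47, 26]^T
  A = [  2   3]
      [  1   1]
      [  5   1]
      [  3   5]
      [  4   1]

(0, 0), (5.8, 0), (4.462, 6.692), (4, 7), (0, 9.4)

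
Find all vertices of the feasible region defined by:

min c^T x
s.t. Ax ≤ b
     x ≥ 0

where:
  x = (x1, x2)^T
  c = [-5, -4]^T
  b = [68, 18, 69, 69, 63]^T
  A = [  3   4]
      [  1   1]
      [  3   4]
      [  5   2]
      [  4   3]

(0, 0), (13.8, 0), (11.57, 5.571), (9, 9), (4, 14), (0, 17)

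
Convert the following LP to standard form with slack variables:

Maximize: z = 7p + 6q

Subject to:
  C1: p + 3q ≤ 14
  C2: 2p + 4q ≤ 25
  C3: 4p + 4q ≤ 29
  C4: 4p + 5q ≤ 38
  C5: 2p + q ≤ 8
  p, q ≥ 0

max z = 7p + 6q

s.t.
  p + 3q + s1 = 14
  2p + 4q + s2 = 25
  4p + 4q + s3 = 29
  4p + 5q + s4 = 38
  2p + q + s5 = 8
  p, q, s1, s2, s3, s4, s5 ≥ 0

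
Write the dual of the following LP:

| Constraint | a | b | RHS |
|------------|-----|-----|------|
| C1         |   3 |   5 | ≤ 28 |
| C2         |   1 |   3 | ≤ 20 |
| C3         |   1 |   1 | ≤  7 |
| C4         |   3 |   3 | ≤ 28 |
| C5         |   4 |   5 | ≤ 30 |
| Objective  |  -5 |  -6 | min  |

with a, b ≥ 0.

Primal min cᵀx s.t. Ax ≤ b, x ≥ 0  →  Dual max −bᵀy s.t. Aᵀy ≥ −c, y ≥ 0.

Maximize: z = -28y1 - 20y2 - 7y3 - 28y4 - 30y5

Subject to:
  3y1 + y2 + y3 + 3y4 + 4y5 ≥ 5
  5y1 + 3y2 + y3 + 3y4 + 5y5 ≥ 6
  y1, y2, y3, y4, y5 ≥ 0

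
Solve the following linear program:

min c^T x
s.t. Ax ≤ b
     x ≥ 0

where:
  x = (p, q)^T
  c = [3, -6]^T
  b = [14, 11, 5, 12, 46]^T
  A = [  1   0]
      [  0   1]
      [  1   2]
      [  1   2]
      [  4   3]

Evaluate the objective at each vertex of the feasible region:
  z(0, 0) = 0
  z(5, 0) = 15
  z(0, 2.5) = -15  ←
The minimum is at p = 0, q = 2.5.

p = 0, q = 2.5, z = -15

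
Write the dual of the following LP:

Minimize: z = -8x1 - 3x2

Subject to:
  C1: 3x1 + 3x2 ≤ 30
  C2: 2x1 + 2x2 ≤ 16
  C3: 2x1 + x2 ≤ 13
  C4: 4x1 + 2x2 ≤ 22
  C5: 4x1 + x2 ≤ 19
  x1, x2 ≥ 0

Primal min cᵀx s.t. Ax ≤ b, x ≥ 0  →  Dual max −bᵀy s.t. Aᵀy ≥ −c, y ≥ 0.

Maximize: z = -30y1 - 16y2 - 13y3 - 22y4 - 19y5

Subject to:
  3y1 + 2y2 + 2y3 + 4y4 + 4y5 ≥ 8
  3y1 + 2y2 + y3 + 2y4 + y5 ≥ 3
  y1, y2, y3, y4, y5 ≥ 0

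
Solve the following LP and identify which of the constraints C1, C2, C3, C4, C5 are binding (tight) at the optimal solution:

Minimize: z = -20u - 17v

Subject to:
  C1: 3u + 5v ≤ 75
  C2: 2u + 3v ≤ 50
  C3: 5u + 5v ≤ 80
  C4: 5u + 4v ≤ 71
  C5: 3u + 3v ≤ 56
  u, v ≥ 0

At u = 7, v = 9, compute slack b - a·x for each constraint:
  C1: 75 − 66 = 9  (slack)
  C2: 50 − 41 = 9  (slack)
  C3: 80 − 80 = 0  (binding)
  C4: 71 − 71 = 0  (binding)
  C5: 56 − 48 = 8  (slack)

Optimal: u = 7, v = 9
Binding: C3, C4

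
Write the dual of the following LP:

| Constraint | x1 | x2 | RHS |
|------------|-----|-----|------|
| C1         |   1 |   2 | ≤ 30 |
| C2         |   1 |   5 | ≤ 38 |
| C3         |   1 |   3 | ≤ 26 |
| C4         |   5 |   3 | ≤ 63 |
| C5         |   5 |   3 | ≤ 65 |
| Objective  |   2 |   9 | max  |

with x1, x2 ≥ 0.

Primal max cᵀx s.t. Ax ≤ b, x ≥ 0  →  Dual min bᵀy s.t. Aᵀy ≥ c, y ≥ 0.

Minimize: z = 30y1 + 38y2 + 26y3 + 63y4 + 65y5

Subject to:
  y1 + y2 + y3 + 5y4 + 5y5 ≥ 2
  2y1 + 5y2 + 3y3 + 3y4 + 3y5 ≥ 9
  y1, y2, y3, y4, y5 ≥ 0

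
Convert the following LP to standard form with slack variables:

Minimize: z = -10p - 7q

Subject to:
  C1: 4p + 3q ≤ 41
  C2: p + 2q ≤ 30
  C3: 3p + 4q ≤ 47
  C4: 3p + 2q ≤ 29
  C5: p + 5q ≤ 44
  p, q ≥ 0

min z = -10p - 7q

s.t.
  4p + 3q + s1 = 41
  p + 2q + s2 = 30
  3p + 4q + s3 = 47
  3p + 2q + s4 = 29
  p + 5q + s5 = 44
  p, q, s1, s2, s3, s4, s5 ≥ 0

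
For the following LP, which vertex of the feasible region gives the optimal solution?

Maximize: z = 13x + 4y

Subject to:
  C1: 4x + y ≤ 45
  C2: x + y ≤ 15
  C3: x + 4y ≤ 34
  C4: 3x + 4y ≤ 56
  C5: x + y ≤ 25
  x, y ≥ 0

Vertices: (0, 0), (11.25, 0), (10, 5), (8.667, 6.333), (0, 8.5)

Evaluate the objective at each vertex of the feasible region:
  z(0, 0) = 0
  z(11.25, 0) = 146.2
  z(10, 5) = 150  ←
  z(8.667, 6.333) = 138
  z(0, 8.5) = 34
The maximum is at x = 10, y = 5.

(10, 5)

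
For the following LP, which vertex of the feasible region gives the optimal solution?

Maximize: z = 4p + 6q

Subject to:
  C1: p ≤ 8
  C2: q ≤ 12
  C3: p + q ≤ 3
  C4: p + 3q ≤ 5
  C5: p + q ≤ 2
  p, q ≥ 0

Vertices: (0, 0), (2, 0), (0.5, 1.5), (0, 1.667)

Evaluate the objective at each vertex of the feasible region:
  z(0, 0) = 0
  z(2, 0) = 8
  z(0.5, 1.5) = 11  ←
  z(0, 1.667) = 10
The maximum is at p = 0.5, q = 1.5.

(0.5, 1.5)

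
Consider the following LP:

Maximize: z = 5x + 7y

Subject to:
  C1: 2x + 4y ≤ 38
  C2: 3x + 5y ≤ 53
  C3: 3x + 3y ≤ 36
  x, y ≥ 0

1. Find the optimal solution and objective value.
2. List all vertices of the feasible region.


1. x = 5, y = 7, z = 74
2. (0, 0), (12, 0), (5, 7), (0, 9.5)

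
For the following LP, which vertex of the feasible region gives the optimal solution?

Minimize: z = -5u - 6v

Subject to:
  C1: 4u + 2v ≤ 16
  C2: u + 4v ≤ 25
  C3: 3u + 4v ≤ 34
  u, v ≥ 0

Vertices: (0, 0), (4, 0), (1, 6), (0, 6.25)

Evaluate the objective at each vertex of the feasible region:
  z(0, 0) = 0
  z(4, 0) = -20
  z(1, 6) = -41  ←
  z(0, 6.25) = -37.5
The minimum is at u = 1, v = 6.

(1, 6)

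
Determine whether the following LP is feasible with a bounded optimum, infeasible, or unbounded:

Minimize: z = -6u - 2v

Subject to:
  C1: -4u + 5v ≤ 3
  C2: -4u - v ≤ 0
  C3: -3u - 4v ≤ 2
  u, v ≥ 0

Unbounded (objective can decrease without bound)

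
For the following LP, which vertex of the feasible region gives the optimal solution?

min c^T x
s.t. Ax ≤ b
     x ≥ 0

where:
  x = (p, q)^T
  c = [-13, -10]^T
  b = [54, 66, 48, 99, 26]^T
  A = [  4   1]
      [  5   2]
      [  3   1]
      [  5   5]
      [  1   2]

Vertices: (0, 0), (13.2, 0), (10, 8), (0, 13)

Evaluate the objective at each vertex of the feasible region:
  z(0, 0) = 0
  z(13.2, 0) = -171.6
  z(10, 8) = -210  ←
  z(0, 13) = -130
The minimum is at p = 10, q = 8.

(10, 8)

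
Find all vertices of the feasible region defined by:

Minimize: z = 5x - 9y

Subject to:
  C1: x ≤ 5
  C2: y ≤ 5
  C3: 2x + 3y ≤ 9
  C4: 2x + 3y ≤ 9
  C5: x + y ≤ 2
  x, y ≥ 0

(0, 0), (2, 0), (0, 2)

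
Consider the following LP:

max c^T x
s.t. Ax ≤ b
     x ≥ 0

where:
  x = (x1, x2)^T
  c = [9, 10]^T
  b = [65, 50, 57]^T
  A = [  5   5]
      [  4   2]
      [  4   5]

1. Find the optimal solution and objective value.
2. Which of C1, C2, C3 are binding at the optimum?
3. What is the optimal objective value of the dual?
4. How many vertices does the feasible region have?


1. x1 = 8, x2 = 5, z = 122
2. C1, C3
3. 122
4. 5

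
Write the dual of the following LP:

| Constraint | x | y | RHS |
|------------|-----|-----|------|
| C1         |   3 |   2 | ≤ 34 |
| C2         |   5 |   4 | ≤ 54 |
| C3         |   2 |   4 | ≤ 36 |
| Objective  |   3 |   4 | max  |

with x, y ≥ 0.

Primal max cᵀx s.t. Ax ≤ b, x ≥ 0  →  Dual min bᵀy s.t. Aᵀy ≥ c, y ≥ 0.

Minimize: z = 34y1 + 54y2 + 36y3

Subject to:
  3y1 + 5y2 + 2y3 ≥ 3
  2y1 + 4y2 + 4y3 ≥ 4
  y1, y2, y3 ≥ 0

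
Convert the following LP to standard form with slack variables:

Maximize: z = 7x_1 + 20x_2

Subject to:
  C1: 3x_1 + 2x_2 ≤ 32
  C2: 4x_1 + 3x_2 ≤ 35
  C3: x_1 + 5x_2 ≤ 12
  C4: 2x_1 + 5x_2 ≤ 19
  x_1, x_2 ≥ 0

max z = 7x_1 + 20x_2

s.t.
  3x_1 + 2x_2 + s1 = 32
  4x_1 + 3x_2 + s2 = 35
  x_1 + 5x_2 + s3 = 12
  2x_1 + 5x_2 + s4 = 19
  x_1, x_2, s1, s2, s3, s4 ≥ 0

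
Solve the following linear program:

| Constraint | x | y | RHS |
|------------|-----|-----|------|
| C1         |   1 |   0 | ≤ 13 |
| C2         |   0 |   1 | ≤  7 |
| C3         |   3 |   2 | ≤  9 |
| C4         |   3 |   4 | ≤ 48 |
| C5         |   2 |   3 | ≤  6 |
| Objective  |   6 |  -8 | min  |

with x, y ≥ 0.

Evaluate the objective at each vertex of the feasible region:
  z(0, 0) = 0
  z(3, 0) = 18
  z(0, 2) = -16  ←
The minimum is at x = 0, y = 2.

x = 0, y = 2, z = -16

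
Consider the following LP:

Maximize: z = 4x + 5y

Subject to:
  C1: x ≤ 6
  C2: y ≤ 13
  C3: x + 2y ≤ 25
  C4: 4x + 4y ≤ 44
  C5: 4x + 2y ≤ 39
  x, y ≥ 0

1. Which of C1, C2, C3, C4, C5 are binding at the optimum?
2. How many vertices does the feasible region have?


1. C4
2. 4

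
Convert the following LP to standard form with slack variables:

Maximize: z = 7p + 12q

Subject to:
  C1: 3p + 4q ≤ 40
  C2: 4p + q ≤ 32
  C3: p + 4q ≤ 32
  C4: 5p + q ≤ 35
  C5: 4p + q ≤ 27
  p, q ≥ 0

max z = 7p + 12q

s.t.
  3p + 4q + s1 = 40
  4p + q + s2 = 32
  p + 4q + s3 = 32
  5p + q + s4 = 35
  4p + q + s5 = 27
  p, q, s1, s2, s3, s4, s5 ≥ 0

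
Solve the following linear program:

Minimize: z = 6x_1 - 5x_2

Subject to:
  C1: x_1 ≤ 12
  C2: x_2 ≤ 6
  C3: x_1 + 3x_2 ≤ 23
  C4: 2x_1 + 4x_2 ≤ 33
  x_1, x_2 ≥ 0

Evaluate the objective at each vertex of the feasible region:
  z(0, 0) = 0
  z(12, 0) = 72
  z(12, 2.25) = 60.75
  z(4.5, 6) = -3
  z(0, 6) = -30  ←
The minimum is at x_1 = 0, x_2 = 6.

x_1 = 0, x_2 = 6, z = -30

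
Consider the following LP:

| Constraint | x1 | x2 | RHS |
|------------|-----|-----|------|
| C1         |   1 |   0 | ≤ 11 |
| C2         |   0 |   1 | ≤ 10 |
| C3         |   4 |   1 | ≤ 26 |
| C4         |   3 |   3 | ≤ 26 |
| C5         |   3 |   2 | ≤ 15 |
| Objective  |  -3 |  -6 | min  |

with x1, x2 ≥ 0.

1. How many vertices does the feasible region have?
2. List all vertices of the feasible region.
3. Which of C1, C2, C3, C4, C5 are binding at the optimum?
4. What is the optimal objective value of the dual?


1. 3
2. (0, 0), (5, 0), (0, 7.5)
3. C5
4. -45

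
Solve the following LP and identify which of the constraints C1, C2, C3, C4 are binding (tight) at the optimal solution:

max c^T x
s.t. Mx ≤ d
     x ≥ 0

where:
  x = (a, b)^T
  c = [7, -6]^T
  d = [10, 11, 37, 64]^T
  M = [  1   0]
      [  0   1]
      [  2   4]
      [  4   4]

At a = 10, b = 0, compute slack b - a·x for each constraint:
  C1: 10 − 10 = 0  (binding)
  C2: 11 − 0 = 11  (slack)
  C3: 37 − 20 = 17  (slack)
  C4: 64 − 40 = 24  (slack)

Optimal: a = 10, b = 0
Binding: C1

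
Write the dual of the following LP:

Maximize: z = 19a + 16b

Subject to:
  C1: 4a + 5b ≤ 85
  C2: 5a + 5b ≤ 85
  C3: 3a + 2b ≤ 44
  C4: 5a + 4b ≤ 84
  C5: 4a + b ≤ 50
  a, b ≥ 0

Primal max cᵀx s.t. Ax ≤ b, x ≥ 0  →  Dual min bᵀy s.t. Aᵀy ≥ c, y ≥ 0.

Minimize: z = 85y1 + 85y2 + 44y3 + 84y4 + 50y5

Subject to:
  4y1 + 5y2 + 3y3 + 5y4 + 4y5 ≥ 19
  5y1 + 5y2 + 2y3 + 4y4 + y5 ≥ 16
  y1, y2, y3, y4, y5 ≥ 0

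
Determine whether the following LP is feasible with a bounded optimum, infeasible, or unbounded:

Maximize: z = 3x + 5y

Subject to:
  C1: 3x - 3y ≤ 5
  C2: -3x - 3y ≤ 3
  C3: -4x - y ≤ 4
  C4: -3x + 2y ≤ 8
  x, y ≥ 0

Unbounded (objective can increase without bound)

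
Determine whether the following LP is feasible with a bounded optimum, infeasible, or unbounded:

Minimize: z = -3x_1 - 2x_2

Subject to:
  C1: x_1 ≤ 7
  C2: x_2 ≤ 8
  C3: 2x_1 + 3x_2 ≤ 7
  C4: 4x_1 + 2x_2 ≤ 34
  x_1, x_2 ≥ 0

Feasible with a bounded optimal solution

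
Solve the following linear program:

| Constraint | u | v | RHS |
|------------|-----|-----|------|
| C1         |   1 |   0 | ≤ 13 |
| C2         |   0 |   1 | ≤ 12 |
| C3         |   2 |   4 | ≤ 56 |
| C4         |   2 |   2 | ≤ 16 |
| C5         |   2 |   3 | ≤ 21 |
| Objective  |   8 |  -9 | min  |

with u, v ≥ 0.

Evaluate the objective at each vertex of the feasible region:
  z(0, 0) = 0
  z(8, 0) = 64
  z(3, 5) = -21
  z(0, 7) = -63  ←
The minimum is at u = 0, v = 7.

u = 0, v = 7, z = -63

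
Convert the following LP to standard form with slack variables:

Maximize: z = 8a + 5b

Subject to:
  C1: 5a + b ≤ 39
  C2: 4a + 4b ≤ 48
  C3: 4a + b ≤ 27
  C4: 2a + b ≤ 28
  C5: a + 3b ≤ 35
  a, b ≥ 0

max z = 8a + 5b

s.t.
  5a + b + s1 = 39
  4a + 4b + s2 = 48
  4a + b + s3 = 27
  2a + b + s4 = 28
  a + 3b + s5 = 35
  a, b, s1, s2, s3, s4, s5 ≥ 0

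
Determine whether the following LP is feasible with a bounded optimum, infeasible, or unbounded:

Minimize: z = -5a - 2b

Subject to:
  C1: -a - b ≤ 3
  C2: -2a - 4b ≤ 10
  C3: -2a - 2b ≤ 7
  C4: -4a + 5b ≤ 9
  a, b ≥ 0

Unbounded (objective can decrease without bound)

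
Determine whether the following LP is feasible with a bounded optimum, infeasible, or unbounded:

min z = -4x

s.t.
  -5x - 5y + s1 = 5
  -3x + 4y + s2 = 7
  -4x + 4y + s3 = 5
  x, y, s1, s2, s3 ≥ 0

Unbounded (objective can decrease without bound)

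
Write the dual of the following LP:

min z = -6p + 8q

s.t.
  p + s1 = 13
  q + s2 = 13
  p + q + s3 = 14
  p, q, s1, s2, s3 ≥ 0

Primal min cᵀx s.t. Ax ≤ b, x ≥ 0  →  Dual max −bᵀy s.t. Aᵀy ≥ −c, y ≥ 0.

Maximize: z = -13y1 - 13y2 - 14y3

Subject to:
  y1 + y3 ≥ 6
  y2 + y3 ≥ -8
  y1, y2, y3 ≥ 0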